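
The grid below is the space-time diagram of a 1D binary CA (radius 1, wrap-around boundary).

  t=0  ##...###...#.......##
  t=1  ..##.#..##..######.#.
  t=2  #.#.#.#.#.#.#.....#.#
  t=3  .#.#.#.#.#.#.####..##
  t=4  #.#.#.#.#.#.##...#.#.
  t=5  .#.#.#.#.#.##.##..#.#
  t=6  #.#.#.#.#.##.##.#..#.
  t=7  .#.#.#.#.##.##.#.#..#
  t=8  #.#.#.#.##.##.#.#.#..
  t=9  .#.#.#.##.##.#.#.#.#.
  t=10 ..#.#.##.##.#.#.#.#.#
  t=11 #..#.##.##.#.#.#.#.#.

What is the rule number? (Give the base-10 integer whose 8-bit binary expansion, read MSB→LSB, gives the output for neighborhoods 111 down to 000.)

57

  [7] ### => .  t=0,i=0
  [6] ##. => .  t=0,i=1
  [5] #.# => #  t=1,i=4
  [4] #.. => #  t=0,i=2
  [3] .## => #  t=0,i=5
  [2] .#. => .  t=0,i=11
  [1] ..# => .  t=0,i=4
  [0] ... => #  t=0,i=3
  bits 00111001 = 57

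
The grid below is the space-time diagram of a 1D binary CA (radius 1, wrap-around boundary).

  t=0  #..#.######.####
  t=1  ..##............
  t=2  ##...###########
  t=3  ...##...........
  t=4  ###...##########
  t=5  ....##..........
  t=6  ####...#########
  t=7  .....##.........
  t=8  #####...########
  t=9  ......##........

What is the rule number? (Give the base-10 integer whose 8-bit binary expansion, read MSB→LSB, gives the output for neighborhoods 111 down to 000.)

  nb ###: next=.  (t=0,i=6, bit7=0)
  nb ##.: next=.  (t=0,i=0, bit6=0)
  nb #.#: next=.  (t=0,i=4, bit5=0)
  nb #..: next=.  (t=0,i=1, bit4=0)
  nb .##: next=.  (t=0,i=5, bit3=0)
  nb .#.: next=#  (t=0,i=3, bit2=1)
  nb ..#: next=#  (t=0,i=2, bit1=1)
  nb ...: next=#  (t=1,i=0, bit0=1)
  bits 00000111 = 7

7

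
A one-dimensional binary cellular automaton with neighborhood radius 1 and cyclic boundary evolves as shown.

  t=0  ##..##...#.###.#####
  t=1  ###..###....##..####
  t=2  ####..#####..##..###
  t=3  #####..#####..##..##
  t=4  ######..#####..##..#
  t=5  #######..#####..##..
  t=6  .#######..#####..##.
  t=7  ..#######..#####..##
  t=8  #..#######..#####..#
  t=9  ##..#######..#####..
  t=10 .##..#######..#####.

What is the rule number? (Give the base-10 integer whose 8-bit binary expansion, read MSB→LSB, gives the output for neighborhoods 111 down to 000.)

  [7] ### => #  t=0,i=0
  [6] ##. => #  t=0,i=1
  [5] #.# => .  t=0,i=10
  [4] #.. => #  t=0,i=2
  [3] .## => .  t=0,i=4
  [2] .#. => .  t=0,i=9
  [1] ..# => .  t=0,i=3
  [0] ... => #  t=0,i=7
  bits 11010001 = 209

209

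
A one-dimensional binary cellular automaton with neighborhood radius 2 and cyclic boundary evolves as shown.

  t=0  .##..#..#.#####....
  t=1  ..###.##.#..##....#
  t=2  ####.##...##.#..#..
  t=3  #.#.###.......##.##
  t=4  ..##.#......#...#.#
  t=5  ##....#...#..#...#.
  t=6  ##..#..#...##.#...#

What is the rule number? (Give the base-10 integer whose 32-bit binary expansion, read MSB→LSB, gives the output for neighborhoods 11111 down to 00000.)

3396099970

  #####|#  b31=1 t=0,i=12
  ####.|#  b30=1 t=0,i=13
  ###.#|.  b29=0 t=1,i=4
  ###..|.  b28=0 t=0,i=14
  ##.##|#  b27=1 t=1,i=5
  ##.#.|.  b26=0 t=1,i=8
  ##..#|#  b25=1 t=0,i=3
  ##...|.  b24=0 t=0,i=15
  #.###|.  b23=0 t=0,i=10
  #.##.|#  b22=1 t=1,i=6
  #.#.#|#  b21=1 t=3,i=2
  #.#..|.  b20=0 t=1,i=9
  #..##|#  b19=1 t=1,i=1
  #..#.|#  b18=1 t=0,i=4
  #...#|.  b17=0 t=2,i=8
  #....|.  b16=0 t=0,i=16
  .####|.  b15=0 t=0,i=11
  .###.|#  b14=1 t=1,i=3
  .##.#|.  b13=0 t=1,i=7
  .##..|#  b12=1 t=0,i=2
  .#.##|#  b11=1 t=0,i=9
  .#.#.|#  b10=1 t=4,i=17
  .#..#|#  b9=1 t=0,i=6
  .#...|#  b8=1 t=4,i=6
  ..###|#  b7=1 t=1,i=2
  ..##.|.  b6=0 t=0,i=1
  ..#.#|.  b5=0 t=0,i=8
  ..#..|.  b4=0 t=0,i=5
  ...##|.  b3=0 t=0,i=0
  ...#.|.  b2=0 t=1,i=17
  ....#|#  b1=1 t=0,i=18
  .....|.  b0=0 t=0,i=17
  bits 11001010011011000101111110000010 = 3396099970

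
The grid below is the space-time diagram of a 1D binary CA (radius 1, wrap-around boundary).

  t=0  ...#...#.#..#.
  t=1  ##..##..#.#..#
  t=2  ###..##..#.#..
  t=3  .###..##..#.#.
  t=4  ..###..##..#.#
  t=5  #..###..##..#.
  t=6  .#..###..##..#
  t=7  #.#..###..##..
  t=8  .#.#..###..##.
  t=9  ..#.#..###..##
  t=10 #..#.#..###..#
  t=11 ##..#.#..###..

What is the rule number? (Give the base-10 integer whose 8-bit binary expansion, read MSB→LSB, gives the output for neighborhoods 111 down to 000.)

  ###|#  b7=1 t=1,i=0
  ##.|#  b6=1 t=1,i=1
  #.#|#  b5=1 t=0,i=8
  #..|#  b4=1 t=0,i=4
  .##|.  b3=0 t=1,i=4
  .#.|.  b2=0 t=0,i=3
  ..#|.  b1=0 t=0,i=2
  ...|#  b0=1 t=0,i=0
  bits 11110001 = 241

241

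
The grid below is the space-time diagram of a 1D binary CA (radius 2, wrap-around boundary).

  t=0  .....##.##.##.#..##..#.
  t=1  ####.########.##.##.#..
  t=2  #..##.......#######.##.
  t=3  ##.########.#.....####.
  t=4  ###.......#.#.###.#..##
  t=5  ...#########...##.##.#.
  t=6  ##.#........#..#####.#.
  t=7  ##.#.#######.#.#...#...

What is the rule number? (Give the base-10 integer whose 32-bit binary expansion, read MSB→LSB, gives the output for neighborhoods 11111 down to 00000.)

693466855

  nb #####: next=.  (t=1,i=7, bit31=0)
  nb ####.: next=.  (t=1,i=2, bit30=0)
  nb ###.#: next=#  (t=1,i=3, bit29=1)
  nb ###..: next=.  (t=4,i=2, bit28=0)
  nb ##.##: next=#  (t=0,i=7, bit27=1)
  nb ##.#.: next=.  (t=0,i=13, bit26=0)
  nb ##..#: next=.  (t=0,i=19, bit25=0)
  nb ##...: next=#  (t=2,i=5, bit24=1)
  nb #.###: next=.  (t=1,i=5, bit23=0)
  nb #.##.: next=#  (t=0,i=8, bit22=1)
  nb #.#.#: next=.  (t=4,i=12, bit21=0)
  nb #.#..: next=#  (t=0,i=14, bit20=1)
  nb #..##: next=.  (t=0,i=16, bit19=0)
  nb #..#.: next=#  (t=0,i=20, bit18=1)
  nb #...#: next=.  (t=5,i=13, bit17=0)
  nb #....: next=#  (t=0,i=0, bit16=1)
  nb .####: next=.  (t=1,i=1, bit15=0)
  nb .###.: next=#  (t=4,i=15, bit14=1)
  nb .##.#: next=#  (t=0,i=6, bit13=1)
  nb .##..: next=#  (t=0,i=18, bit12=1)
  nb .#.##: next=.  (t=4,i=13, bit11=0)
  nb .#.#.: next=#  (t=4,i=11, bit10=1)
  nb .#..#: next=#  (t=0,i=15, bit9=1)
  nb .#...: next=.  (t=0,i=22, bit8=0)
  nb ..###: next=#  (t=1,i=0, bit7=1)
  nb ..##.: next=#  (t=0,i=5, bit6=1)
  nb ..#.#: next=#  (t=4,i=10, bit5=1)
  nb ..#..: next=.  (t=0,i=21, bit4=0)
  nb ...##: next=.  (t=0,i=4, bit3=0)
  nb ...#.: next=#  (t=4,i=9, bit2=1)
  nb ....#: next=#  (t=0,i=3, bit1=1)
  nb .....: next=#  (t=0,i=1, bit0=1)
  bits 00101001010101010111011011100111 = 693466855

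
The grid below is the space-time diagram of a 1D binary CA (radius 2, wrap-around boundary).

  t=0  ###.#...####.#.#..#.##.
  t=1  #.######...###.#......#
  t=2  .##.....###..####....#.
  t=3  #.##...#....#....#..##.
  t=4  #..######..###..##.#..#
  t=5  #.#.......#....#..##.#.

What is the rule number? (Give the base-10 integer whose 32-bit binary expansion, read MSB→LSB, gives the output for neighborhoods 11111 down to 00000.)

  nb #####: next=.  (t=1,i=4, bit31=0)
  nb ####.: next=.  (t=0,i=10, bit30=0)
  nb ###.#: next=#  (t=0,i=2, bit29=1)
  nb ###..: next=.  (t=1,i=7, bit28=0)
  nb ##.##: next=#  (t=0,i=22, bit27=1)
  nb ##.#.: next=#  (t=0,i=3, bit26=1)
  nb ##..#: next=.  (t=2,i=11, bit25=0)
  nb ##...: next=#  (t=1,i=8, bit24=1)
  nb #.###: next=#  (t=0,i=0, bit23=1)
  nb #.##.: next=.  (t=0,i=20, bit22=0)
  nb #.#.#: next=#  (t=0,i=13, bit21=1)
  nb #.#..: next=#  (t=0,i=4, bit20=1)
  nb #..##: next=#  (t=2,i=0, bit19=1)
  nb #..#.: next=.  (t=0,i=17, bit18=0)
  nb #...#: next=#  (t=0,i=6, bit17=1)
  nb #....: next=.  (t=1,i=17, bit16=0)
  nb .####: next=.  (t=0,i=9, bit15=0)
  nb .###.: next=.  (t=0,i=1, bit14=0)
  nb .##.#: next=.  (t=0,i=21, bit13=0)
  nb .##..: next=#  (t=2,i=2, bit12=1)
  nb .#.##: next=.  (t=0,i=19, bit11=0)
  nb .#.#.: next=.  (t=0,i=14, bit10=0)
  nb .#..#: next=.  (t=0,i=16, bit9=0)
  nb .#...: next=#  (t=0,i=5, bit8=1)
  nb ..###: next=.  (t=0,i=8, bit7=0)
  nb ..##.: next=.  (t=1,i=22, bit6=0)
  nb ..#.#: next=.  (t=0,i=18, bit5=0)
  nb ..#..: next=#  (t=2,i=21, bit4=1)
  nb ...##: next=#  (t=0,i=7, bit3=1)
  nb ...#.: next=#  (t=2,i=20, bit2=1)
  nb ....#: next=.  (t=1,i=20, bit1=0)
  nb .....: next=.  (t=1,i=18, bit0=0)
  bits 00101101101110100001000100011100 = 767168796

767168796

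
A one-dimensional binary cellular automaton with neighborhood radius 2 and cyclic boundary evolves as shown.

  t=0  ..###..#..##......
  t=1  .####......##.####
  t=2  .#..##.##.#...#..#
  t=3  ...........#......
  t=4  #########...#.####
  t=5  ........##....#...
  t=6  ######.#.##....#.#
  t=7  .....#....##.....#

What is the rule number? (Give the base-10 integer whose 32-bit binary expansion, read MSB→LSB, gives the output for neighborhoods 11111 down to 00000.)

830493065

  #####|.  b31=0 t=4,i=0
  ####.|.  b30=0 t=1,i=3
  ###.#|#  b29=1 t=1,i=17
  ###..|#  b28=1 t=0,i=4
  ##.##|.  b27=0 t=1,i=0
  ##.#.|.  b26=0 t=2,i=9
  ##..#|.  b25=0 t=0,i=5
  ##...|#  b24=1 t=0,i=12
  #.###|#  b23=1 t=1,i=1
  #.##.|.  b22=0 t=2,i=7
  #.#.#|.  b21=0 t=6,i=7
  #.#..|.  b20=0 t=2,i=1
  #..##|.  b19=0 t=0,i=9
  #..#.|.  b18=0 t=0,i=6
  #...#|.  b17=0 t=2,i=12
  #....|.  b16=0 t=0,i=13
  .####|.  b15=0 t=1,i=2
  .###.|#  b14=1 t=0,i=3
  .##.#|.  b13=0 t=1,i=12
  .##..|#  b12=1 t=0,i=11
  .#.##|.  b11=0 t=4,i=13
  .#.#.|.  b10=0 t=2,i=0
  .#..#|.  b9=0 t=0,i=8
  .#...|#  b8=1 t=2,i=11
  ..###|#  b7=1 t=0,i=2
  ..##.|.  b6=0 t=0,i=10
  ..#.#|.  b5=0 t=2,i=17
  ..#..|.  b4=0 t=0,i=7
  ...##|#  b3=1 t=0,i=1
  ...#.|.  b2=0 t=2,i=13
  ....#|.  b1=0 t=0,i=0
  .....|#  b0=1 t=0,i=14
  bits 00110001100000000101000110001001 = 830493065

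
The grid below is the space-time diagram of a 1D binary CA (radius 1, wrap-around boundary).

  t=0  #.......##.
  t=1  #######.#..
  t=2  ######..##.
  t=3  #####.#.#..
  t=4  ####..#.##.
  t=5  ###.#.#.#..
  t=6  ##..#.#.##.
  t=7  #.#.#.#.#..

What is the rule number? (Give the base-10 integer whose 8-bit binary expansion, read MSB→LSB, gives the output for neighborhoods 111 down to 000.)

157

  nb ###: next=#  (t=1,i=1, bit7=1)
  nb ##.: next=.  (t=0,i=9, bit6=0)
  nb #.#: next=.  (t=0,i=10, bit5=0)
  nb #..: next=#  (t=0,i=1, bit4=1)
  nb .##: next=#  (t=0,i=8, bit3=1)
  nb .#.: next=#  (t=0,i=0, bit2=1)
  nb ..#: next=.  (t=0,i=7, bit1=0)
  nb ...: next=#  (t=0,i=2, bit0=1)
  bits 10011101 = 157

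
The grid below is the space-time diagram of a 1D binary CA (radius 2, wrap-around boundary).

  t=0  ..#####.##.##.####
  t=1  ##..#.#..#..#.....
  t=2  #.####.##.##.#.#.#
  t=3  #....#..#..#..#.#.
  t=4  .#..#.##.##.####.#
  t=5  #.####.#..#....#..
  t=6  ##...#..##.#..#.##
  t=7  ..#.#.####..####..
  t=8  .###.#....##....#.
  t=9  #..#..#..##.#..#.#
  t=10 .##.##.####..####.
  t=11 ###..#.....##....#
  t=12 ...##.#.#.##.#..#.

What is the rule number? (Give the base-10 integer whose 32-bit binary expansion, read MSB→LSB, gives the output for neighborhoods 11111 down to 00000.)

2735484781

  [31] ##### => #  t=0,i=4
  [30] ####. => .  t=0,i=5
  [29] ###.# => #  t=0,i=6
  [28] ###.. => .  t=0,i=17
  [27] ##.## => .  t=0,i=7
  [26] ##.#. => .  t=2,i=12
  [25] ##..# => #  t=0,i=0
  [24] ##... => #  t=6,i=2
  [23] #.### => .  t=0,i=14
  [22] #.##. => .  t=0,i=8
  [21] #.#.# => .  t=2,i=13
  [20] #.#.. => .  t=1,i=6
  [19] #..## => #  t=0,i=1
  [18] #..#. => #  t=1,i=3
  [17] #...# => .  t=6,i=3
  [16] #.... => .  t=1,i=14
  [15] .#### => .  t=0,i=3
  [14] .###. => .  t=8,i=2
  [13] .##.# => #  t=0,i=9
  [12] .##.. => .  t=1,i=1
  [11] .#.## => #  t=2,i=16
  [10] .#.#. => #  t=1,i=5
  [9] .#..# => #  t=1,i=7
  [8] .#... => #  t=1,i=13
  [7] ..### => .  t=0,i=2
  [6] ..##. => #  t=1,i=0
  [5] ..#.# => #  t=1,i=4
  [4] ..#.. => .  t=1,i=9
  [3] ...## => #  t=1,i=17
  [2] ...#. => #  t=3,i=4
  [1] ....# => .  t=1,i=16
  [0] ..... => #  t=1,i=15
  bits 10100011000011000010111101101101 = 2735484781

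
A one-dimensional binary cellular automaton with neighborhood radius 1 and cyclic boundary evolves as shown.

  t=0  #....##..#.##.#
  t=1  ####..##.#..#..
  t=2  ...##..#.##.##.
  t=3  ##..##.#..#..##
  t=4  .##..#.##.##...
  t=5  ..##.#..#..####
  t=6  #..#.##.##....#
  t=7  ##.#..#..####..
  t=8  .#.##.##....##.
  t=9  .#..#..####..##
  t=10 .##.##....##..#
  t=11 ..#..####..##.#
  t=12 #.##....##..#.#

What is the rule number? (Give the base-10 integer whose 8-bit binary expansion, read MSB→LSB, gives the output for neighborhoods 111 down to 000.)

  [7] ### => .  t=1,i=1
  [6] ##. => #  t=0,i=0
  [5] #.# => .  t=0,i=10
  [4] #.. => #  t=0,i=1
  [3] .## => .  t=0,i=5
  [2] .#. => #  t=0,i=9
  [1] ..# => .  t=0,i=4
  [0] ... => #  t=0,i=2
  bits 01010101 = 85

85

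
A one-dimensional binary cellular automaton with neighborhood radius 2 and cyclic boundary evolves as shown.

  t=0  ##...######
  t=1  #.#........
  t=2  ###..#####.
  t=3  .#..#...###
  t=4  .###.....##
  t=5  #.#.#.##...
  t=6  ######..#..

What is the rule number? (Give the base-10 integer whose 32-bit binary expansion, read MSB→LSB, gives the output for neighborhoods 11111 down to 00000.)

1765559843

  [31] ##### => .  t=0,i=7
  [30] ####. => #  t=0,i=0
  [29] ###.# => #  t=2,i=9
  [28] ###.. => .  t=0,i=1
  [27] ##.## => #  t=2,i=10
  [26] ##.#. => .  t=3,i=0
  [25] ##..# => .  t=2,i=3
  [24] ##... => #  t=0,i=2
  [23] #.### => .  t=2,i=0
  [22] #.##. => .  t=5,i=6
  [21] #.#.# => #  t=5,i=2
  [20] #.#.. => #  t=1,i=2
  [19] #..## => #  t=2,i=4
  [18] #..#. => #  t=3,i=3
  [17] #...# => .  t=0,i=3
  [16] #.... => .  t=1,i=4
  [15] .#### => .  t=0,i=6
  [14] .###. => #  t=2,i=1
  [13] .##.# => .  t=4,i=10
  [12] .##.. => .  t=5,i=7
  [11] .#.## => #  t=5,i=5
  [10] .#.#. => #  t=1,i=1
  [9] .#..# => #  t=3,i=2
  [8] .#... => .  t=1,i=3
  [7] ..### => .  t=0,i=5
  [6] ..##. => .  t=4,i=9
  [5] ..#.# => #  t=1,i=0
  [4] ..#.. => .  t=3,i=4
  [3] ...## => .  t=0,i=4
  [2] ...#. => .  t=1,i=10
  [1] ....# => #  t=1,i=9
  [0] ..... => #  t=1,i=5
  bits 01101001001111000100111000100011 = 1765559843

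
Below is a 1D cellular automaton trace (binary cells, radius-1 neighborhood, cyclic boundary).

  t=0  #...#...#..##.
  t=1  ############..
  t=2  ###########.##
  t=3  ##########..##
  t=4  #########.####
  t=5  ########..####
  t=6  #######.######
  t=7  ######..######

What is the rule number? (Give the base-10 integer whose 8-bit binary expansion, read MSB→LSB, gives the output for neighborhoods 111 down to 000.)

  nb ###: next=#  (t=1,i=1, bit7=1)
  nb ##.: next=.  (t=0,i=12, bit6=0)
  nb #.#: next=.  (t=0,i=13, bit5=0)
  nb #..: next=#  (t=0,i=1, bit4=1)
  nb .##: next=#  (t=0,i=11, bit3=1)
  nb .#.: next=#  (t=0,i=0, bit2=1)
  nb ..#: next=#  (t=0,i=3, bit1=1)
  nb ...: next=#  (t=0,i=2, bit0=1)
  bits 10011111 = 159

159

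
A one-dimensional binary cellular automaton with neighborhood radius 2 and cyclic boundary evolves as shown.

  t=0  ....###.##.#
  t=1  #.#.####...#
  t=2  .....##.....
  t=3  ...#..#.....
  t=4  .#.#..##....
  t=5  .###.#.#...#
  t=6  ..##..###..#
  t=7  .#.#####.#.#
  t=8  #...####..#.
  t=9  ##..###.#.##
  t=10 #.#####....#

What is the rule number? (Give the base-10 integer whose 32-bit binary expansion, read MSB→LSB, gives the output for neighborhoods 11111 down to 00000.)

  [31] ##### => #  t=7,i=5
  [30] ####. => #  t=1,i=6
  [29] ###.# => #  t=0,i=6
  [28] ###.. => .  t=1,i=7
  [27] ##.## => #  t=0,i=7
  [26] ##.#. => .  t=0,i=10
  [25] ##..# => #  t=6,i=4
  [24] ##... => .  t=1,i=8
  [23] #.### => .  t=1,i=4
  [22] #.##. => .  t=0,i=8
  [21] #.#.# => .  t=1,i=2
  [20] #.#.. => #  t=0,i=11
  [19] #..## => #  t=4,i=5
  [18] #..#. => .  t=3,i=5
  [17] #...# => .  t=1,i=9
  [16] #.... => .  t=0,i=1
  [15] .#### => #  t=1,i=5
  [14] .###. => #  t=0,i=5
  [13] .##.# => .  t=0,i=9
  [12] .##.. => #  t=2,i=6
  [11] .#.## => .  t=1,i=3
  [10] .#.#. => #  t=4,i=2
  [9] .#..# => .  t=3,i=4
  [8] .#... => #  t=0,i=0
  [7] ..### => #  t=0,i=4
  [6] ..##. => .  t=1,i=11
  [5] ..#.# => #  t=4,i=1
  [4] ..#.. => #  t=3,i=3
  [3] ...## => .  t=0,i=3
  [2] ...#. => .  t=3,i=2
  [1] ....# => #  t=0,i=2
  [0] ..... => .  t=2,i=0
  bits 11101010000110001101010110110010 = 3927496114

3927496114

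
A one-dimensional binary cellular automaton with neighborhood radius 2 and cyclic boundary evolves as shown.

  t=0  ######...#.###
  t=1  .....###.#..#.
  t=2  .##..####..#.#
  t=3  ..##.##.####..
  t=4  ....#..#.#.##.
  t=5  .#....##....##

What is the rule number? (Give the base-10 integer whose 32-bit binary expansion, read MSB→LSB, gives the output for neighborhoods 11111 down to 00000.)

  #####|.  b31=0 t=0,i=0
  ####.|.  b30=0 t=0,i=4
  ###.#|#  b29=1 t=1,i=7
  ###..|#  b28=1 t=0,i=5
  ##.##|#  b27=1 t=3,i=4
  ##.#.|#  b26=1 t=1,i=8
  ##..#|#  b25=1 t=2,i=3
  ##...|#  b24=1 t=0,i=6
  #.###|.  b23=0 t=0,i=11
  #.##.|.  b22=0 t=2,i=1
  #.#.#|.  b21=0 t=2,i=13
  #.#..|.  b20=0 t=1,i=9
  #..##|.  b19=0 t=2,i=4
  #..#.|#  b18=1 t=1,i=11
  #...#|#  b17=1 t=0,i=7
  #....|.  b16=0 t=1,i=0
  .####|#  b15=1 t=0,i=12
  .###.|#  b14=1 t=1,i=6
  .##.#|.  b13=0 t=3,i=3
  .##..|#  b12=1 t=2,i=2
  .#.##|.  b11=0 t=0,i=10
  .#.#.|.  b10=0 t=2,i=12
  .#..#|.  b9=0 t=1,i=10
  .#...|#  b8=1 t=1,i=13
  ..###|#  b7=1 t=1,i=5
  ..##.|.  b6=0 t=3,i=2
  ..#.#|#  b5=1 t=0,i=9
  ..#..|.  b4=0 t=1,i=12
  ...##|.  b3=0 t=1,i=4
  ...#.|.  b2=0 t=0,i=8
  ....#|.  b1=0 t=1,i=3
  .....|#  b0=1 t=1,i=1
  bits 00111111000001101101000110100001 = 1057411489

1057411489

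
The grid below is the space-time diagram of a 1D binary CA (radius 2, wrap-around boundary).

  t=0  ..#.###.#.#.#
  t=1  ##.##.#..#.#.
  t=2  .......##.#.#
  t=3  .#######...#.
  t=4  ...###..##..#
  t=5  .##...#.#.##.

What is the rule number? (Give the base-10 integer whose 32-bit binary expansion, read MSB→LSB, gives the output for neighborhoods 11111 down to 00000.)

2743537227

  ##### -> #   bit 31 = 1  t=3,i=3
  ####. -> .   bit 30 = 0  t=3,i=6
  ###.# -> #   bit 29 = 1  t=0,i=6
  ###.. -> .   bit 28 = 0  t=3,i=7
  ##.## -> .   bit 27 = 0  t=1,i=2
  ##.#. -> .   bit 26 = 0  t=0,i=7
  ##..# -> #   bit 25 = 1  t=4,i=6
  ##... -> #   bit 24 = 1  t=3,i=8
  #.### -> #   bit 23 = 1  t=0,i=4
  #.##. -> .   bit 22 = 0  t=1,i=0
  #.#.# -> .   bit 21 = 0  t=0,i=8
  #.#.. -> .   bit 20 = 0  t=0,i=12
  #..## -> .   bit 19 = 0  t=3,i=0
  #..#. -> #   bit 18 = 1  t=0,i=1
  #...# -> #   bit 17 = 1  t=3,i=9
  #.... -> #   bit 16 = 1  t=2,i=1
  .#### -> .   bit 15 = 0  t=3,i=2
  .###. -> .   bit 14 = 0  t=0,i=5
  .##.# -> .   bit 13 = 0  t=1,i=1
  .##.. -> .   bit 12 = 0  t=4,i=9
  .#.## -> #   bit 11 = 1  t=0,i=3
  .#.#. -> #   bit 10 = 1  t=0,i=9
  .#..# -> #   bit 9 = 1  t=0,i=0
  .#... -> .   bit 8 = 0  t=2,i=0
  ..### -> .   bit 7 = 0  t=3,i=1
  ..##. -> #   bit 6 = 1  t=2,i=7
  ..#.# -> .   bit 5 = 0  t=0,i=2
  ..#.. -> .   bit 4 = 0  t=3,i=11
  ...## -> #   bit 3 = 1  t=2,i=6
  ...#. -> .   bit 2 = 0  t=3,i=10
  ....# -> #   bit 1 = 1  t=2,i=5
  ..... -> #   bit 0 = 1  t=2,i=2
  bits 10100011100001110000111001001011 = 2743537227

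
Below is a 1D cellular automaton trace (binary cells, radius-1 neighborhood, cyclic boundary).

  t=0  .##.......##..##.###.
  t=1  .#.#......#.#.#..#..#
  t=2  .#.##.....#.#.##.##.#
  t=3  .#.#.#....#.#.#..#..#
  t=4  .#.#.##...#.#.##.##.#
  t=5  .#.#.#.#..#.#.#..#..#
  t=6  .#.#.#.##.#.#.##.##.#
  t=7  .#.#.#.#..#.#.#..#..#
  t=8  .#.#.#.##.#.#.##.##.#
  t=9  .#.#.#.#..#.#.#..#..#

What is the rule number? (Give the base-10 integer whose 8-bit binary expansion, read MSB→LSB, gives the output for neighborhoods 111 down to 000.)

28

  [7] ### => .  t=0,i=18
  [6] ##. => .  t=0,i=2
  [5] #.# => .  t=0,i=16
  [4] #.. => #  t=0,i=3
  [3] .## => #  t=0,i=1
  [2] .#. => #  t=1,i=1
  [1] ..# => .  t=0,i=0
  [0] ... => .  t=0,i=4
  bits 00011100 = 28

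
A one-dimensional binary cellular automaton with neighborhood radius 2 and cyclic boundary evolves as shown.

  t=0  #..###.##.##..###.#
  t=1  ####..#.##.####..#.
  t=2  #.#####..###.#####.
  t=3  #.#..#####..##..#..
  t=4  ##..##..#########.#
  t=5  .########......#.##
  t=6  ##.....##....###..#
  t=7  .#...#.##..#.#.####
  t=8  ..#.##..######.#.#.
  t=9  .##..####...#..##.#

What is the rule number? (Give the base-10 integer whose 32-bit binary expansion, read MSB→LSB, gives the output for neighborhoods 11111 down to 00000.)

  nb #####: next=.  (t=2,i=4, bit31=0)
  nb ####.: next=#  (t=1,i=2, bit30=1)
  nb ###.#: next=.  (t=0,i=5, bit29=0)
  nb ###..: next=#  (t=1,i=3, bit28=1)
  nb ##.##: next=#  (t=0,i=6, bit27=1)
  nb ##.#.: next=.  (t=2,i=18, bit26=0)
  nb ##..#: next=#  (t=0,i=1, bit25=1)
  nb ##...: next=.  (t=5,i=9, bit24=0)
  nb #.###: next=#  (t=1,i=0, bit23=1)
  nb #.##.: next=.  (t=0,i=7, bit22=0)
  nb #.#.#: next=#  (t=2,i=0, bit21=1)
  nb #.#..: next=.  (t=3,i=2, bit20=0)
  nb #..##: next=#  (t=0,i=2, bit19=1)
  nb #..#.: next=#  (t=1,i=5, bit18=1)
  nb #...#: next=.  (t=7,i=3, bit17=0)
  nb #....: next=.  (t=5,i=10, bit16=0)
  nb .####: next=.  (t=1,i=1, bit15=0)
  nb .###.: next=.  (t=0,i=4, bit14=0)
  nb .##.#: next=#  (t=0,i=8, bit13=1)
  nb .##..: next=#  (t=0,i=0, bit12=1)
  nb .#.##: next=.  (t=1,i=7, bit11=0)
  nb .#.#.: next=#  (t=3,i=1, bit10=1)
  nb .#..#: next=.  (t=3,i=3, bit9=0)
  nb .#...: next=#  (t=7,i=2, bit8=1)
  nb ..###: next=#  (t=0,i=3, bit7=1)
  nb ..##.: next=#  (t=3,i=12, bit6=1)
  nb ..#.#: next=#  (t=1,i=6, bit5=1)
  nb ..#..: next=#  (t=3,i=16, bit4=1)
  nb ...##: next=.  (t=6,i=6, bit3=0)
  nb ...#.: next=#  (t=5,i=14, bit2=1)
  nb ....#: next=#  (t=5,i=13, bit1=1)
  nb .....: next=.  (t=5,i=11, bit0=0)
  bits 01011010101011000011010111110110 = 1521235446

1521235446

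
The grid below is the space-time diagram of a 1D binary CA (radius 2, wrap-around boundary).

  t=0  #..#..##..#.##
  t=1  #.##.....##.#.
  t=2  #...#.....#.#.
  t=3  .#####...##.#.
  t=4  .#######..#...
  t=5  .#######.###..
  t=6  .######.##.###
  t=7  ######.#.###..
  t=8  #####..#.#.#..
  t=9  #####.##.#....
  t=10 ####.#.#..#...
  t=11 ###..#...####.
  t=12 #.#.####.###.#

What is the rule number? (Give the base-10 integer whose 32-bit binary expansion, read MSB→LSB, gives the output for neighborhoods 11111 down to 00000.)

3651576244

  nb #####: next=#  (t=3,i=3, bit31=1)
  nb ####.: next=#  (t=3,i=4, bit30=1)
  nb ###.#: next=.  (t=5,i=7, bit29=0)
  nb ###..: next=#  (t=0,i=0, bit28=1)
  nb ##.##: next=#  (t=5,i=8, bit27=1)
  nb ##.#.: next=.  (t=1,i=11, bit26=0)
  nb ##..#: next=.  (t=0,i=1, bit25=0)
  nb ##...: next=#  (t=1,i=4, bit24=1)
  nb #.###: next=#  (t=0,i=12, bit23=1)
  nb #.##.: next=.  (t=1,i=2, bit22=0)
  nb #.#.#: next=#  (t=1,i=0, bit21=1)
  nb #.#..: next=.  (t=2,i=0, bit20=0)
  nb #..##: next=.  (t=0,i=5, bit19=0)
  nb #..#.: next=#  (t=0,i=2, bit18=1)
  nb #...#: next=#  (t=2,i=2, bit17=1)
  nb #....: next=.  (t=1,i=5, bit16=0)
  nb .####: next=#  (t=3,i=2, bit15=1)
  nb .###.: next=.  (t=0,i=13, bit14=0)
  nb .##.#: next=#  (t=1,i=10, bit13=1)
  nb .##..: next=.  (t=0,i=7, bit12=0)
  nb .#.##: next=.  (t=0,i=11, bit11=0)
  nb .#.#.: next=.  (t=1,i=13, bit10=0)
  nb .#..#: next=.  (t=0,i=4, bit9=0)
  nb .#...: next=#  (t=2,i=1, bit8=1)
  nb ..###: next=#  (t=3,i=1, bit7=1)
  nb ..##.: next=.  (t=0,i=6, bit6=0)
  nb ..#.#: next=#  (t=0,i=10, bit5=1)
  nb ..#..: next=#  (t=0,i=3, bit4=1)
  nb ...##: next=.  (t=1,i=8, bit3=0)
  nb ...#.: next=#  (t=2,i=3, bit2=1)
  nb ....#: next=.  (t=1,i=7, bit1=0)
  nb .....: next=.  (t=1,i=6, bit0=0)
  bits 11011001101001101010000110110100 = 3651576244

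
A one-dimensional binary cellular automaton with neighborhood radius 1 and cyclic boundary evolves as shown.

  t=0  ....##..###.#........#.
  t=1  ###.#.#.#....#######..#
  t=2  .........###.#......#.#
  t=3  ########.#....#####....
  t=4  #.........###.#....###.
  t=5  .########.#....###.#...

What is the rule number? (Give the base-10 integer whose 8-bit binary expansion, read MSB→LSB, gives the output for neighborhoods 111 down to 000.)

25

  ### -> .   bit 7 = 0  t=0,i=9
  ##. -> .   bit 6 = 0  t=0,i=5
  #.# -> .   bit 5 = 0  t=0,i=11
  #.. -> #   bit 4 = 1  t=0,i=6
  .## -> #   bit 3 = 1  t=0,i=4
  .#. -> .   bit 2 = 0  t=0,i=12
  ..# -> .   bit 1 = 0  t=0,i=3
  ... -> #   bit 0 = 1  t=0,i=0
  bits 00011001 = 25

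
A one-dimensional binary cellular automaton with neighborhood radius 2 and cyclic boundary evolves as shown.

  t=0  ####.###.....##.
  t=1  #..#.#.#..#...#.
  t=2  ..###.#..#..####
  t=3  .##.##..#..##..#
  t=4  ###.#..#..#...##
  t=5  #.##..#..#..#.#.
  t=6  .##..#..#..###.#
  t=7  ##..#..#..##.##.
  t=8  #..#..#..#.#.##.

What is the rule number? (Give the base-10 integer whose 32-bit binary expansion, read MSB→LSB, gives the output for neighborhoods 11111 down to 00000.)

3033410725

  ##### -> #   bit 31 = 1  t=4,i=0
  ####. -> .   bit 30 = 0  t=0,i=2
  ###.# -> #   bit 29 = 1  t=0,i=3
  ###.. -> #   bit 28 = 1  t=0,i=7
  ##.## -> .   bit 27 = 0  t=0,i=4
  ##.#. -> #   bit 26 = 1  t=2,i=5
  ##..# -> .   bit 25 = 0  t=2,i=0
  ##... -> .   bit 24 = 0  t=0,i=8
  #.### -> #   bit 23 = 1  t=0,i=0
  #.##. -> #   bit 22 = 1  t=3,i=1
  #.#.# -> .   bit 21 = 0  t=1,i=5
  #.#.. -> .   bit 20 = 0  t=1,i=0
  #..## -> #   bit 19 = 1  t=2,i=1
  #..#. -> #   bit 18 = 1  t=1,i=2
  #...# -> #   bit 17 = 1  t=1,i=12
  #.... -> .   bit 16 = 0  t=0,i=9
  .#### -> .   bit 15 = 0  t=0,i=1
  .###. -> .   bit 14 = 0  t=0,i=6
  .##.# -> #   bit 13 = 1  t=0,i=14
  .##.. -> .   bit 12 = 0  t=3,i=5
  .#.## -> #   bit 11 = 1  t=3,i=0
  .#.#. -> #   bit 10 = 1  t=1,i=4
  .#..# -> .   bit 9 = 0  t=1,i=1
  .#... -> .   bit 8 = 0  t=1,i=11
  ..### -> #   bit 7 = 1  t=2,i=2
  ..##. -> .   bit 6 = 0  t=0,i=13
  ..#.# -> #   bit 5 = 1  t=1,i=3
  ..#.. -> .   bit 4 = 0  t=1,i=10
  ...## -> .   bit 3 = 0  t=0,i=12
  ...#. -> #   bit 2 = 1  t=1,i=13
  ....# -> .   bit 1 = 0  t=0,i=11
  ..... -> #   bit 0 = 1  t=0,i=10
  bits 10110100110011100010110010100101 = 3033410725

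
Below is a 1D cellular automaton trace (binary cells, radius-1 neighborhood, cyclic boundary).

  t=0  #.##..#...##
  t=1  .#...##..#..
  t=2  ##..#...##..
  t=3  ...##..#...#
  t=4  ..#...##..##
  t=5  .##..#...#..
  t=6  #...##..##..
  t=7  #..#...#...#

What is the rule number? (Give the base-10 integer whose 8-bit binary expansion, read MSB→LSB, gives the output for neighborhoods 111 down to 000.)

38

  ###|.  b7=0 t=0,i=11
  ##.|.  b6=0 t=0,i=0
  #.#|#  b5=1 t=0,i=1
  #..|.  b4=0 t=0,i=4
  .##|.  b3=0 t=0,i=2
  .#.|#  b2=1 t=0,i=6
  ..#|#  b1=1 t=0,i=5
  ...|.  b0=0 t=0,i=8
  bits 00100110 = 38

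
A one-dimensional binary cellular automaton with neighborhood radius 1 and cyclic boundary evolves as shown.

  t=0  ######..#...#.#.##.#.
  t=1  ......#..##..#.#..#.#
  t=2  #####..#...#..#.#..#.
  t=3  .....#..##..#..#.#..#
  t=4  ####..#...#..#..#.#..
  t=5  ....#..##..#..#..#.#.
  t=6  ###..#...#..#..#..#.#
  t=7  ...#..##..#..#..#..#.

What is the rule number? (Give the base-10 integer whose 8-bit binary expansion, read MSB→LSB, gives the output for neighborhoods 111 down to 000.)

  ###|.  b7=0 t=0,i=1
  ##.|.  b6=0 t=0,i=5
  #.#|#  b5=1 t=0,i=13
  #..|#  b4=1 t=0,i=6
  .##|.  b3=0 t=0,i=0
  .#.|.  b2=0 t=0,i=8
  ..#|.  b1=0 t=0,i=7
  ...|#  b0=1 t=0,i=10
  bits 00110001 = 49

49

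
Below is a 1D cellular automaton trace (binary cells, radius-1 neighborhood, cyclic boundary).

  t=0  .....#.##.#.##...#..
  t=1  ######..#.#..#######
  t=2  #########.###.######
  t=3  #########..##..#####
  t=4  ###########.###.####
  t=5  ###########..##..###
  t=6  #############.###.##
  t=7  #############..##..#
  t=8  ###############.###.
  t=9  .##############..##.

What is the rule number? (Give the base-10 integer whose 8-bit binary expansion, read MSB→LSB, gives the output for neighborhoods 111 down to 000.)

  ###|#  b7=1 t=1,i=0
  ##.|#  b6=1 t=0,i=8
  #.#|.  b5=0 t=0,i=6
  #..|#  b4=1 t=0,i=14
  .##|.  b3=0 t=0,i=7
  .#.|#  b2=1 t=0,i=5
  ..#|#  b1=1 t=0,i=4
  ...|#  b0=1 t=0,i=0
  bits 11010111 = 215

215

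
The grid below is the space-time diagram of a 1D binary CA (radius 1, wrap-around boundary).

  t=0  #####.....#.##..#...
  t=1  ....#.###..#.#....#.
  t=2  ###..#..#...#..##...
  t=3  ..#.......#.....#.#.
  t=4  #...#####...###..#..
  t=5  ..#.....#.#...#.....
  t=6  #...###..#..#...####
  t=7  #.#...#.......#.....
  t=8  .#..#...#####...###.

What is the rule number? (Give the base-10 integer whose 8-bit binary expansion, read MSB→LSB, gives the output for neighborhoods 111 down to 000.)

  [7] ### => .  t=0,i=1
  [6] ##. => #  t=0,i=4
  [5] #.# => #  t=0,i=11
  [4] #.. => .  t=0,i=5
  [3] .## => .  t=0,i=0
  [2] .#. => .  t=0,i=10
  [1] ..# => .  t=0,i=9
  [0] ... => #  t=0,i=6
  bits 01100001 = 97

97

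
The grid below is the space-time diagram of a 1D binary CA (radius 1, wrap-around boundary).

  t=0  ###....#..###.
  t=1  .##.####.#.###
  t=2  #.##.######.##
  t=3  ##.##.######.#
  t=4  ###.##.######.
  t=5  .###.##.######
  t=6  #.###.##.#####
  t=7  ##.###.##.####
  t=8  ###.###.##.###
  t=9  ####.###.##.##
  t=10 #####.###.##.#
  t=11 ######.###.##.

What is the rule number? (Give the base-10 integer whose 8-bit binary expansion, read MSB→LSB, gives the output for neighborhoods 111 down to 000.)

231

  [7] ### => #  t=0,i=1
  [6] ##. => #  t=0,i=2
  [5] #.# => #  t=0,i=13
  [4] #.. => .  t=0,i=3
  [3] .## => .  t=0,i=0
  [2] .#. => #  t=0,i=7
  [1] ..# => #  t=0,i=6
  [0] ... => #  t=0,i=4
  bits 11100111 = 231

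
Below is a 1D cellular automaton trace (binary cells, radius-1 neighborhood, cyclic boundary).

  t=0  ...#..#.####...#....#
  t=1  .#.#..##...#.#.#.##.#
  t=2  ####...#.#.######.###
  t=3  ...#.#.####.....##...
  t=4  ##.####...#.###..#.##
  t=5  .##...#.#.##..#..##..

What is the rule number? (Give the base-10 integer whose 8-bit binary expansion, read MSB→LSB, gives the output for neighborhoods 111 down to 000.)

101

  ###|.  b7=0 t=0,i=9
  ##.|#  b6=1 t=0,i=11
  #.#|#  b5=1 t=0,i=7
  #..|.  b4=0 t=0,i=0
  .##|.  b3=0 t=0,i=8
  .#.|#  b2=1 t=0,i=3
  ..#|.  b1=0 t=0,i=2
  ...|#  b0=1 t=0,i=1
  bits 01100101 = 101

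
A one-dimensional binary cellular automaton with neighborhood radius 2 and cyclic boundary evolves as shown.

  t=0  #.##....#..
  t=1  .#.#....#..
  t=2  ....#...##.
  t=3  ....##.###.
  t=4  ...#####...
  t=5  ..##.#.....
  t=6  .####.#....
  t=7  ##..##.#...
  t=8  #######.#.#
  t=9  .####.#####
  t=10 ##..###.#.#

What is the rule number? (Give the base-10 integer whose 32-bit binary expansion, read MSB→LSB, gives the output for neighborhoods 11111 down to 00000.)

2930260440

  nb #####: next=#  (t=4,i=5, bit31=1)
  nb ####.: next=.  (t=4,i=6, bit30=0)
  nb ###.#: next=#  (t=6,i=4, bit29=1)
  nb ###..: next=.  (t=3,i=9, bit28=0)
  nb ##.##: next=#  (t=3,i=6, bit27=1)
  nb ##.#.: next=#  (t=5,i=4, bit26=1)
  nb ##..#: next=#  (t=7,i=2, bit25=1)
  nb ##...: next=.  (t=0,i=4, bit24=0)
  nb #.###: next=#  (t=3,i=7, bit23=1)
  nb #.##.: next=.  (t=0,i=2, bit22=0)
  nb #.#.#: next=#  (t=8,i=8, bit21=1)
  nb #.#..: next=.  (t=1,i=3, bit20=0)
  nb #..##: next=#  (t=7,i=3, bit19=1)
  nb #..#.: next=.  (t=0,i=10, bit18=0)
  nb #...#: next=.  (t=1,i=10, bit17=0)
  nb #....: next=.  (t=0,i=5, bit16=0)
  nb .####: next=.  (t=4,i=4, bit15=0)
  nb .###.: next=.  (t=3,i=8, bit14=0)
  nb .##.#: next=#  (t=3,i=5, bit13=1)
  nb .##..: next=#  (t=0,i=3, bit12=1)
  nb .#.##: next=#  (t=0,i=1, bit11=1)
  nb .#.#.: next=.  (t=1,i=2, bit10=0)
  nb .#..#: next=.  (t=0,i=9, bit9=0)
  nb .#...: next=#  (t=1,i=4, bit8=1)
  nb ..###: next=#  (t=4,i=3, bit7=1)
  nb ..##.: next=#  (t=2,i=8, bit6=1)
  nb ..#.#: next=.  (t=0,i=0, bit5=0)
  nb ..#..: next=#  (t=0,i=8, bit4=1)
  nb ...##: next=#  (t=2,i=7, bit3=1)
  nb ...#.: next=.  (t=0,i=7, bit2=0)
  nb ....#: next=.  (t=0,i=6, bit1=0)
  nb .....: next=.  (t=2,i=1, bit0=0)
  bits 10101110101010000011100111011000 = 2930260440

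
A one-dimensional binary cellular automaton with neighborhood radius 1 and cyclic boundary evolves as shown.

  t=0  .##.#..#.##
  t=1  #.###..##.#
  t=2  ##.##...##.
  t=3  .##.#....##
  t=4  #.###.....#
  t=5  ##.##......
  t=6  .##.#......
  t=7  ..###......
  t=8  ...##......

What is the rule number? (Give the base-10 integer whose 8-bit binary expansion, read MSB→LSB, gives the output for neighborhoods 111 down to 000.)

228

  nb ###: next=#  (t=1,i=3, bit7=1)
  nb ##.: next=#  (t=0,i=2, bit6=1)
  nb #.#: next=#  (t=0,i=0, bit5=1)
  nb #..: next=.  (t=0,i=5, bit4=0)
  nb .##: next=.  (t=0,i=1, bit3=0)
  nb .#.: next=#  (t=0,i=4, bit2=1)
  nb ..#: next=.  (t=0,i=6, bit1=0)
  nb ...: next=.  (t=2,i=6, bit0=0)
  bits 11100100 = 228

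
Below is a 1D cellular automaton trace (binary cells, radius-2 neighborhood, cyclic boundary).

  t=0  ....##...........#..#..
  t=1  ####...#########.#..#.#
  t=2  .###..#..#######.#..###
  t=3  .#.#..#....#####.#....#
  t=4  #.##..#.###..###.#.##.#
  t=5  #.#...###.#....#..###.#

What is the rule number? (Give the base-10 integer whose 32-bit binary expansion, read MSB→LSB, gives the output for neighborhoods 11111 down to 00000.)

  #####|#  b31=1 t=1,i=1
  ####.|#  b30=1 t=1,i=2
  ###.#|#  b29=1 t=1,i=15
  ###..|#  b28=1 t=1,i=3
  ##.##|.  b27=0 t=2,i=0
  ##.#.|.  b26=0 t=1,i=16
  ##..#|.  b25=0 t=2,i=4
  ##...|.  b24=0 t=0,i=6
  #.###|#  b23=1 t=1,i=22
  #.##.|#  b22=1 t=4,i=2
  #.#.#|.  b21=0 t=3,i=1
  #.#..|#  b20=1 t=1,i=17
  #..##|.  b19=0 t=2,i=8
  #..#.|.  b18=0 t=0,i=19
  #...#|.  b17=0 t=1,i=5
  #....|#  b16=1 t=0,i=7
  .####|.  b15=0 t=1,i=0
  .###.|.  b14=0 t=2,i=2
  .##.#|#  b13=1 t=4,i=0
  .##..|.  b12=0 t=0,i=5
  .#.##|#  b11=1 t=1,i=21
  .#.#.|#  b10=1 t=3,i=0
  .#..#|.  b9=0 t=0,i=18
  .#...|.  b8=0 t=0,i=21
  ..###|.  b7=0 t=1,i=7
  ..##.|.  b6=0 t=0,i=4
  ..#.#|#  b5=1 t=1,i=20
  ..#..|#  b4=1 t=0,i=17
  ...##|#  b3=1 t=0,i=3
  ...#.|.  b2=0 t=0,i=16
  ....#|#  b1=1 t=0,i=2
  .....|#  b0=1 t=0,i=0
  bits 11110000110100010010110000111011 = 4040240187

4040240187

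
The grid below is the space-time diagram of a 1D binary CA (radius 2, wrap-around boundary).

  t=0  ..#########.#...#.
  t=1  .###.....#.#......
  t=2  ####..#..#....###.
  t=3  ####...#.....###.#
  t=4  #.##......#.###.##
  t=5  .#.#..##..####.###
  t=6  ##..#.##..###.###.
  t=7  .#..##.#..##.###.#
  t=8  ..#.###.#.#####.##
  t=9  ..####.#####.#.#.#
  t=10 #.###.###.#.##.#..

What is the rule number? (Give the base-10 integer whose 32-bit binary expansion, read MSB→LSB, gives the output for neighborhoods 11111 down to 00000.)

1554053865

  ##### -> .   bit 31 = 0  t=0,i=4
  ####. -> #   bit 30 = 1  t=0,i=9
  ###.# -> .   bit 29 = 0  t=0,i=10
  ###.. -> #   bit 28 = 1  t=1,i=3
  ##.## -> #   bit 27 = 1  t=2,i=17
  ##.#. -> #   bit 26 = 1  t=0,i=11
  ##..# -> .   bit 25 = 0  t=2,i=4
  ##... -> .   bit 24 = 0  t=1,i=4
  #.### -> #   bit 23 = 1  t=2,i=0
  #.##. -> .   bit 22 = 0  t=4,i=2
  #.#.# -> #   bit 21 = 1  t=5,i=1
  #.#.. -> .   bit 20 = 0  t=0,i=12
  #..## -> .   bit 19 = 0  t=5,i=5
  #..#. -> .   bit 18 = 0  t=2,i=5
  #...# -> .   bit 17 = 0  t=0,i=0
  #.... -> .   bit 16 = 0  t=1,i=5
  .#### -> #   bit 15 = 1  t=0,i=3
  .###. -> #   bit 14 = 1  t=1,i=2
  .##.# -> #   bit 13 = 1  t=7,i=5
  .##.. -> #   bit 12 = 1  t=4,i=3
  .#.## -> #   bit 11 = 1  t=4,i=11
  .#.#. -> .   bit 10 = 0  t=1,i=10
  .#..# -> #   bit 9 = 1  t=2,i=7
  .#... -> .   bit 8 = 0  t=0,i=13
  ..### -> #   bit 7 = 1  t=0,i=2
  ..##. -> #   bit 6 = 1  t=5,i=6
  ..#.# -> #   bit 5 = 1  t=1,i=9
  ..#.. -> .   bit 4 = 0  t=0,i=16
  ...## -> #   bit 3 = 1  t=0,i=1
  ...#. -> .   bit 2 = 0  t=0,i=15
  ....# -> .   bit 1 = 0  t=1,i=7
  ..... -> #   bit 0 = 1  t=1,i=6
  bits 01011100101000001111101011101001 = 1554053865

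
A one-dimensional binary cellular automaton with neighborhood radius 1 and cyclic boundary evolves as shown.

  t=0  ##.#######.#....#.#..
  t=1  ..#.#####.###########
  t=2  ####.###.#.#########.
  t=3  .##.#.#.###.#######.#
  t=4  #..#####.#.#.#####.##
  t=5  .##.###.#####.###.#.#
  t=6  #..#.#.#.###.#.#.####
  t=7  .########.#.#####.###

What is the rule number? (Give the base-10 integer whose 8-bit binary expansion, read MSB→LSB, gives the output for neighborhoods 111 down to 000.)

  ### -> #   bit 7 = 1  t=0,i=4
  ##. -> .   bit 6 = 0  t=0,i=1
  #.# -> #   bit 5 = 1  t=0,i=2
  #.. -> #   bit 4 = 1  t=0,i=12
  .## -> .   bit 3 = 0  t=0,i=0
  .#. -> #   bit 2 = 1  t=0,i=11
  ..# -> #   bit 1 = 1  t=0,i=15
  ... -> #   bit 0 = 1  t=0,i=13
  bits 10110111 = 183

183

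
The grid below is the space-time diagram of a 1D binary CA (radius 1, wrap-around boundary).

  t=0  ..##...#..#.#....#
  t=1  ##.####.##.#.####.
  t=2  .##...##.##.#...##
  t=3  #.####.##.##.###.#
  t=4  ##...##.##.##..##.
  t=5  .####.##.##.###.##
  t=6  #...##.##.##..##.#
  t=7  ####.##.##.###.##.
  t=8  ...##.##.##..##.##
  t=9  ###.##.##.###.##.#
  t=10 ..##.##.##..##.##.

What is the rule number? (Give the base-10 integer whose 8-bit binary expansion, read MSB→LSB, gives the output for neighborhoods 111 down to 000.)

  nb ###: next=.  (t=1,i=4, bit7=0)
  nb ##.: next=#  (t=0,i=3, bit6=1)
  nb #.#: next=#  (t=0,i=11, bit5=1)
  nb #..: next=#  (t=0,i=0, bit4=1)
  nb .##: next=.  (t=0,i=2, bit3=0)
  nb .#.: next=.  (t=0,i=7, bit2=0)
  nb ..#: next=#  (t=0,i=1, bit1=1)
  nb ...: next=#  (t=0,i=5, bit0=1)
  bits 01110011 = 115

115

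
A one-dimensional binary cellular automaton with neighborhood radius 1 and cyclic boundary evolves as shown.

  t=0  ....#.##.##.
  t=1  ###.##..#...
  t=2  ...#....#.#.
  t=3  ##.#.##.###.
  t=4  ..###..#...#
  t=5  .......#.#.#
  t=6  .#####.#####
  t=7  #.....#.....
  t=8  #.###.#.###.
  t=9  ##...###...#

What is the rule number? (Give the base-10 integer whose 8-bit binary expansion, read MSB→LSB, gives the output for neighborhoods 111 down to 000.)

  nb ###: next=.  (t=1,i=1, bit7=0)
  nb ##.: next=.  (t=0,i=7, bit6=0)
  nb #.#: next=#  (t=0,i=5, bit5=1)
  nb #..: next=.  (t=0,i=11, bit4=0)
  nb .##: next=.  (t=0,i=6, bit3=0)
  nb .#.: next=#  (t=0,i=4, bit2=1)
  nb ..#: next=.  (t=0,i=3, bit1=0)
  nb ...: next=#  (t=0,i=0, bit0=1)
  bits 00100101 = 37

37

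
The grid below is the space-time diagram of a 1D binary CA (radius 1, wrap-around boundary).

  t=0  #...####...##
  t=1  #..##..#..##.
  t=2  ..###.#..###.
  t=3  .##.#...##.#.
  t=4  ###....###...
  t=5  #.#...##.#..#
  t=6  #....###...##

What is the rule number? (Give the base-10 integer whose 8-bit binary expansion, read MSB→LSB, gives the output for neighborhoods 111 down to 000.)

74

  ### -> .   bit 7 = 0  t=0,i=5
  ##. -> #   bit 6 = 1  t=0,i=0
  #.# -> .   bit 5 = 0  t=1,i=12
  #.. -> .   bit 4 = 0  t=0,i=1
  .## -> #   bit 3 = 1  t=0,i=4
  .#. -> .   bit 2 = 0  t=1,i=0
  ..# -> #   bit 1 = 1  t=0,i=3
  ... -> .   bit 0 = 0  t=0,i=2
  bits 01001010 = 74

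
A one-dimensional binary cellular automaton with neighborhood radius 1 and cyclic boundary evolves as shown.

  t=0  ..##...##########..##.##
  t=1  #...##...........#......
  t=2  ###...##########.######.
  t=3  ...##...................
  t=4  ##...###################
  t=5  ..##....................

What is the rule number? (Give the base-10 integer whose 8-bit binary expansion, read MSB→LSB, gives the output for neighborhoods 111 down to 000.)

  nb ###: next=.  (t=0,i=8, bit7=0)
  nb ##.: next=.  (t=0,i=3, bit6=0)
  nb #.#: next=.  (t=0,i=21, bit5=0)
  nb #..: next=#  (t=0,i=0, bit4=1)
  nb .##: next=.  (t=0,i=2, bit3=0)
  nb .#.: next=#  (t=1,i=0, bit2=1)
  nb ..#: next=.  (t=0,i=1, bit1=0)
  nb ...: next=#  (t=0,i=5, bit0=1)
  bits 00010101 = 21

21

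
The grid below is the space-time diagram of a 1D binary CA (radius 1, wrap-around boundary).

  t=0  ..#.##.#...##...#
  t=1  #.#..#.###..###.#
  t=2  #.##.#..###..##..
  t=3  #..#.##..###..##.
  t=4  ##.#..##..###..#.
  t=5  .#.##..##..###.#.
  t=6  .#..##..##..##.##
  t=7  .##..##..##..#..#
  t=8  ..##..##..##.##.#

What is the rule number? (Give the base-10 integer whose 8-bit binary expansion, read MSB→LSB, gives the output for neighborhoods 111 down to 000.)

213

  nb ###: next=#  (t=1,i=8, bit7=1)
  nb ##.: next=#  (t=0,i=5, bit6=1)
  nb #.#: next=.  (t=0,i=3, bit5=0)
  nb #..: next=#  (t=0,i=0, bit4=1)
  nb .##: next=.  (t=0,i=4, bit3=0)
  nb .#.: next=#  (t=0,i=2, bit2=1)
  nb ..#: next=.  (t=0,i=1, bit1=0)
  nb ...: next=#  (t=0,i=9, bit0=1)
  bits 11010101 = 213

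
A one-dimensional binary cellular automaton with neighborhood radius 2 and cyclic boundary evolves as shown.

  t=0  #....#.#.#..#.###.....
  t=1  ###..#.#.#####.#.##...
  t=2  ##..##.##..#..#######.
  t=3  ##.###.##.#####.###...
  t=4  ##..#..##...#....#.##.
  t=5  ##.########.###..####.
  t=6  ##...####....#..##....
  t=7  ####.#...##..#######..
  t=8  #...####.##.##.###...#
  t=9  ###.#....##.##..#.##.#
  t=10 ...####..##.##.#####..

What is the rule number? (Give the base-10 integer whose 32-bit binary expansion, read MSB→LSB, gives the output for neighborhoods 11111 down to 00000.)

2239724528

  #####|#  b31=1 t=1,i=11
  ####.|.  b30=0 t=1,i=12
  ###.#|.  b29=0 t=1,i=13
  ###..|.  b28=0 t=0,i=16
  ##.##|.  b27=0 t=2,i=6
  ##.#.|#  b26=1 t=1,i=14
  ##..#|.  b25=0 t=1,i=3
  ##...|#  b24=1 t=0,i=17
  #.###|.  b23=0 t=0,i=14
  #.##.|#  b22=1 t=1,i=17
  #.#.#|#  b21=1 t=0,i=7
  #.#..|#  b20=1 t=0,i=9
  #..##|#  b19=1 t=2,i=3
  #..#.|#  b18=1 t=0,i=11
  #...#|#  b17=1 t=1,i=20
  #....|#  b16=1 t=0,i=2
  .####|.  b15=0 t=1,i=10
  .###.|#  b14=1 t=0,i=15
  .##.#|#  b13=1 t=2,i=5
  .##..|#  b12=1 t=1,i=18
  .#.##|#  b11=1 t=0,i=13
  .#.#.|.  b10=0 t=0,i=6
  .#..#|#  b9=1 t=0,i=10
  .#...|#  b8=1 t=0,i=1
  ..###|#  b7=1 t=1,i=0
  ..##.|#  b6=1 t=2,i=4
  ..#.#|#  b5=1 t=0,i=5
  ..#..|#  b4=1 t=0,i=0
  ...##|.  b3=0 t=1,i=21
  ...#.|.  b2=0 t=0,i=4
  ....#|.  b1=0 t=0,i=3
  .....|.  b0=0 t=0,i=19
  bits 10000101011111110111101111110000 = 2239724528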